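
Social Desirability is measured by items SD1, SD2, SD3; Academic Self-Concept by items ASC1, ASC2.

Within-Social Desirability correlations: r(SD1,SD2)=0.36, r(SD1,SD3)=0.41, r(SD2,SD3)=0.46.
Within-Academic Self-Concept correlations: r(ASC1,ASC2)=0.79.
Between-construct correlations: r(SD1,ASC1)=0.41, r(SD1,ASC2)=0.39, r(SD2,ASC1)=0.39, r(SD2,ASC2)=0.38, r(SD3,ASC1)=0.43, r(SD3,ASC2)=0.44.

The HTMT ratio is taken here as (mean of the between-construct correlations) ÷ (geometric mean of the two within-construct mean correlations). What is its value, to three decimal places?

0.715

Mean between = 2.44/6 = 0.4067.
Mean within-SD = 1.23/3 = 0.4100; mean within-ASC = 0.79/1 = 0.7900.
Geometric mean = √(0.4100 × 0.7900) = 0.5691.
HTMT = 0.4067 / 0.5691 = 0.715.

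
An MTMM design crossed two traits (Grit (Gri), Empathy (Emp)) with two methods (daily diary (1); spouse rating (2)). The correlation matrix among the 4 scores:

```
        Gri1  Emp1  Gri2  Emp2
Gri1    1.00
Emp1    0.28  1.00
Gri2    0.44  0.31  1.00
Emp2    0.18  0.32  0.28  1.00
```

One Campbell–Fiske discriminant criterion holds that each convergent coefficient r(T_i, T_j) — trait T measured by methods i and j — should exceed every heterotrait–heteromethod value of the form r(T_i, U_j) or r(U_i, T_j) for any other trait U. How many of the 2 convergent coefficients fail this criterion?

0

Convergent coefficients and their comparison sets:
Gri (methods 1·2): 0.44 vs {0.18, 0.31} → pass.
Emp (methods 1·2): 0.32 vs {0.31, 0.18} → pass.
0 of 2 fail.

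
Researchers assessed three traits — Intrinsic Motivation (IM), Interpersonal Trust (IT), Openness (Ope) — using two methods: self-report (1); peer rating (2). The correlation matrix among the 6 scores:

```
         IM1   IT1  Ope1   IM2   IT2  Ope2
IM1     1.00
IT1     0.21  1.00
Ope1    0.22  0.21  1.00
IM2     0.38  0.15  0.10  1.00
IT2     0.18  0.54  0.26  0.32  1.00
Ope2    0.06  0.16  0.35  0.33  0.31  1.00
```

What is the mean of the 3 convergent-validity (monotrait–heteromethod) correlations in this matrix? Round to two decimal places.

0.42

Convergent values: 0.38, 0.54, 0.35; mean = 1.27/3 = 0.42.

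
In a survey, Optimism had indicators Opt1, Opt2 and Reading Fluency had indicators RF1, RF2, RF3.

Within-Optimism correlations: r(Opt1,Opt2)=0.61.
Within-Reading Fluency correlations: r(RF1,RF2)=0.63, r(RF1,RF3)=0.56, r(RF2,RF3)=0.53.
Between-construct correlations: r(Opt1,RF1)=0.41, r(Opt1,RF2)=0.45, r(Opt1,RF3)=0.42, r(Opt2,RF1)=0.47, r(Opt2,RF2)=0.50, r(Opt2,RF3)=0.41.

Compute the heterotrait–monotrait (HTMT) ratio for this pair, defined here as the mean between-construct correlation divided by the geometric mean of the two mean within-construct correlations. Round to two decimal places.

Mean heterotrait r = 2.66/6 = 0.4433.
Mean within-Opt = 0.61/1 = 0.6100; mean within-RF = 1.72/3 = 0.5733.
Geometric mean = √(0.6100 × 0.5733) = 0.5914.
HTMT = 0.4433 / 0.5914 = 0.75.

0.75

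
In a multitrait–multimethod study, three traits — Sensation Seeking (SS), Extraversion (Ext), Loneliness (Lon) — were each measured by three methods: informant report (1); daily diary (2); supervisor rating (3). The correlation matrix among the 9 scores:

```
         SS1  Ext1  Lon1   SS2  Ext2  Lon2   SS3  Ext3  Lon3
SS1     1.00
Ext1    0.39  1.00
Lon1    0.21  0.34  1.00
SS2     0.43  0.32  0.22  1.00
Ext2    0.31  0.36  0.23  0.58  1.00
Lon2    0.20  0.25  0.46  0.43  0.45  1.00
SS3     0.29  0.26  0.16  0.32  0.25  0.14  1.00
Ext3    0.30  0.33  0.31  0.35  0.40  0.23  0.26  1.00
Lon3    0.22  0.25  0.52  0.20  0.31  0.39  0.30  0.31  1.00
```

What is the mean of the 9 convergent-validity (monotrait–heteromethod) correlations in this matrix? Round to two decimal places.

Convergent values: 0.43, 0.29, 0.32, 0.36, 0.33, 0.40, 0.46, 0.52, 0.39; mean = 3.50/9 = 0.39.

0.39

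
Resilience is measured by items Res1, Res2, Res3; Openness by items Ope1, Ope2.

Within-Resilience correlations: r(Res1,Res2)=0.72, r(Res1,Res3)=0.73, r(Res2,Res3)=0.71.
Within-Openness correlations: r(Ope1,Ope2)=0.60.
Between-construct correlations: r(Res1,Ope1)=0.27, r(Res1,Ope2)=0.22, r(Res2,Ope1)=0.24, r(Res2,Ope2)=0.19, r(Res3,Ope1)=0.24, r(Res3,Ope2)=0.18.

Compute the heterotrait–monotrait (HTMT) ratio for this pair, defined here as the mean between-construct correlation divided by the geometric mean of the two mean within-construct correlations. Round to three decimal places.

Mean between = 1.34/6 = 0.2233.
Mean within-Res = 2.16/3 = 0.7200; mean within-Ope = 0.60/1 = 0.6000.
Geometric mean = √(0.7200 × 0.6000) = 0.6573.
HTMT = 0.2233 / 0.6573 = 0.340.

0.340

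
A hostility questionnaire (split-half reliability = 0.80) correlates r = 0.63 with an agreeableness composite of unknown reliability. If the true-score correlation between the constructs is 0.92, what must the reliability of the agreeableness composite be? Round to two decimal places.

r_true = r_obs / √(r_xx · r_yy) ⇒ 0.92 = 0.63 / √(0.80 · r_yy).
√(0.80 · r_yy) = 0.63 / 0.92 = 0.6848; 0.80 · r_yy = 0.4690; r_yy = 0.4690 / 0.80 ≈ 0.59.

0.59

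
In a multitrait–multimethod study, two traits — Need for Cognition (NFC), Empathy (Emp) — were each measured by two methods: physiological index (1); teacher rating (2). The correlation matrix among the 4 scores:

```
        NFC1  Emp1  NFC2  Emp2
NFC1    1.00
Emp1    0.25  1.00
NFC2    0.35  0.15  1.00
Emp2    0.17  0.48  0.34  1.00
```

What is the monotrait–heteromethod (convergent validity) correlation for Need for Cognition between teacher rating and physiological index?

Same trait (NFC), different methods: r(NFC2, NFC1) = 0.35.

0.35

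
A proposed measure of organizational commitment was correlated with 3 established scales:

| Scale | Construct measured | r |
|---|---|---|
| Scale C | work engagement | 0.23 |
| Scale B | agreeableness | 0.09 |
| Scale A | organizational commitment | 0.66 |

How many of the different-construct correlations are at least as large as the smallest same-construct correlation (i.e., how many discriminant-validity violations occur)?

Convergent (same construct = organizational commitment): Scale A.
Smallest convergent = 0.66. Discriminant values: 0.23, 0.09; count ≥ 0.66 → 0.

0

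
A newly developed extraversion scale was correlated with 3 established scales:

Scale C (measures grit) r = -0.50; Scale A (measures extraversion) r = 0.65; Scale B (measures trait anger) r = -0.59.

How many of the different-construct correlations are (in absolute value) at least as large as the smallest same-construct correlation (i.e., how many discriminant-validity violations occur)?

0

Convergent (same construct = extraversion): Scale A.
Smallest convergent = 0.65. Discriminant |r|: 0.50, 0.59; count ≥ 0.65 → 0.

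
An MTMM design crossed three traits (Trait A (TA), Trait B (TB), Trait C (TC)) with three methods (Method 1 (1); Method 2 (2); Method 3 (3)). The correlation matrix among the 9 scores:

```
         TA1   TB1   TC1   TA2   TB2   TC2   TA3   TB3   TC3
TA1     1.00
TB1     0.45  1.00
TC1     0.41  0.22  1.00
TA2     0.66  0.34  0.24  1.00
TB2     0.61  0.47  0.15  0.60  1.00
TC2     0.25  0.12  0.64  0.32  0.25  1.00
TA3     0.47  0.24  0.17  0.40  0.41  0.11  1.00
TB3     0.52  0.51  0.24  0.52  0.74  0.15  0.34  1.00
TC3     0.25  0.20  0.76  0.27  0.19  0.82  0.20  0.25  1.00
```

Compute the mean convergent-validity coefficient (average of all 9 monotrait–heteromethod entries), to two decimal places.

Convergent values: 0.66, 0.47, 0.40, 0.47, 0.51, 0.74, 0.64, 0.76, 0.82; mean = 5.47/9 = 0.61.

0.61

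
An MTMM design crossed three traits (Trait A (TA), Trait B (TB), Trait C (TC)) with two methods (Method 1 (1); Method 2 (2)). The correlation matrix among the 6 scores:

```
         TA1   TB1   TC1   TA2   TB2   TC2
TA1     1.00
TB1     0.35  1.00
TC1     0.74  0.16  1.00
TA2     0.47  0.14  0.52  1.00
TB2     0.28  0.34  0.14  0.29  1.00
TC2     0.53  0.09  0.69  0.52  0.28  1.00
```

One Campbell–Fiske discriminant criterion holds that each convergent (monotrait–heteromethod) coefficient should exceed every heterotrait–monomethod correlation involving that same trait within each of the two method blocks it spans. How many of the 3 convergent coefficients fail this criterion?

3

Each convergent coefficient versus the relevant comparison correlations:
TA (methods 1·2): 0.47 vs {0.35, 0.29, 0.74, 0.52} → fail.
TB (methods 1·2): 0.34 vs {0.35, 0.29, 0.16, 0.28} → fail.
TC (methods 1·2): 0.69 vs {0.74, 0.52, 0.16, 0.28} → fail.
3 of 3 fail.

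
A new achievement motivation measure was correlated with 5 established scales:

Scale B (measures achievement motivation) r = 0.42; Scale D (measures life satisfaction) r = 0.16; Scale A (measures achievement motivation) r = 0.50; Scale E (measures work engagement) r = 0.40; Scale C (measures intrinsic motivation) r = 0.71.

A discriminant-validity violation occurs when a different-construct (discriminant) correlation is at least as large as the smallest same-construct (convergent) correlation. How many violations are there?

Convergent (same construct = achievement motivation): Scale B, Scale A.
Smallest convergent = 0.42. Discriminant values: 0.16, 0.40, 0.71; count ≥ 0.42 → 1.

1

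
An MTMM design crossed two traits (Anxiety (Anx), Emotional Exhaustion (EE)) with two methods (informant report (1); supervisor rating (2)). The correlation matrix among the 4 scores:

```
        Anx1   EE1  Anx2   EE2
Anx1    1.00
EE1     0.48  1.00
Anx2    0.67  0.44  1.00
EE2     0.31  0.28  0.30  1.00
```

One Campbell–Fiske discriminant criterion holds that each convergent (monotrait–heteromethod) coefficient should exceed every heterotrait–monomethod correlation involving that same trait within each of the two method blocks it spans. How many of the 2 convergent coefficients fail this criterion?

Each convergent coefficient versus the relevant comparison correlations:
Anx (methods 1·2): 0.67 vs {0.48, 0.30} → pass.
EE (methods 1·2): 0.28 vs {0.48, 0.30} → fail.
1 of 2 fail.

1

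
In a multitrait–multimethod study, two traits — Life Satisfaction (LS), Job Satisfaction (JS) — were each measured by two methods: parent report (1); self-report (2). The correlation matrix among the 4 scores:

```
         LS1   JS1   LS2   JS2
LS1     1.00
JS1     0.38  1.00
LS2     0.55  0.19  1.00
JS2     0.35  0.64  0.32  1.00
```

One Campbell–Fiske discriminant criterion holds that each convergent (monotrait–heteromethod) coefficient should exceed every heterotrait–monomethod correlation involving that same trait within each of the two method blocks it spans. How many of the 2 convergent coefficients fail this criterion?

Convergent coefficients and their comparison sets:
LS (methods 1·2): 0.55 vs {0.38, 0.32} → pass.
JS (methods 1·2): 0.64 vs {0.38, 0.32} → pass.
0 of 2 fail.

0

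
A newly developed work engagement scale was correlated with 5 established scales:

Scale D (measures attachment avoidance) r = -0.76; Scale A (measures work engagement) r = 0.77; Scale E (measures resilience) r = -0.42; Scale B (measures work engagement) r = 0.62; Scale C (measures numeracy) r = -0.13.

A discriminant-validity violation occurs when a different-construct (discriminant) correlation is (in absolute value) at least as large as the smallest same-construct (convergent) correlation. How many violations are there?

1

Convergent (same construct = work engagement): Scale A, Scale B.
Smallest convergent = 0.62. Discriminant |r|: 0.76, 0.42, 0.13; count ≥ 0.62 → 1.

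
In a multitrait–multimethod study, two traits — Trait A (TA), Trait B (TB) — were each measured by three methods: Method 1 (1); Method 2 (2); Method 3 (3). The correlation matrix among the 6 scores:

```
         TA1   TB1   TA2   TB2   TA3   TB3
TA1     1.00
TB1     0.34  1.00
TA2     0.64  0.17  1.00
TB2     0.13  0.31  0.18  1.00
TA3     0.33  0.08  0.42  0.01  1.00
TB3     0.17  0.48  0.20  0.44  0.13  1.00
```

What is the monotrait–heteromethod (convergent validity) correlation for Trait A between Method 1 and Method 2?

Same trait (TA), different methods: r(TA1, TA2) = 0.64.

0.64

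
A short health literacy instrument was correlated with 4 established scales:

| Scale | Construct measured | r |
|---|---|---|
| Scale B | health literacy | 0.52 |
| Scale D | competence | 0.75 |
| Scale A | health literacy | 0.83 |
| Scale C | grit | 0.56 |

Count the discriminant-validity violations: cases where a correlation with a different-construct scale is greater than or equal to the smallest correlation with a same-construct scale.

2

Convergent (same construct = health literacy): Scale B, Scale A.
Smallest convergent = 0.52. Discriminant values: 0.75, 0.56; count ≥ 0.52 → 2.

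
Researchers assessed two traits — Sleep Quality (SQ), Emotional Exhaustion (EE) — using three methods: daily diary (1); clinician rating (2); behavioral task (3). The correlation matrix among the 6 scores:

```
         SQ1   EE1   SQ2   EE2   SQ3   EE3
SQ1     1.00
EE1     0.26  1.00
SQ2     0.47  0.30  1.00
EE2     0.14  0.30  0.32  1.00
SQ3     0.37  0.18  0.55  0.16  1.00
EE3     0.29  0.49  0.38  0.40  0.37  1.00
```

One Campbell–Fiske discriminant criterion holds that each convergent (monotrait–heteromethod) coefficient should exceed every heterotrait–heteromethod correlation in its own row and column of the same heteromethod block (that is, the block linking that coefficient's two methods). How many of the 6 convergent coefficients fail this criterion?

Convergent coefficients and their comparison sets:
SQ (methods 1·2): 0.47 vs {0.14, 0.30} → pass.
SQ (methods 1·3): 0.37 vs {0.29, 0.18} → pass.
SQ (methods 2·3): 0.55 vs {0.38, 0.16} → pass.
EE (methods 1·2): 0.30 vs {0.30, 0.14} → fail.
EE (methods 1·3): 0.49 vs {0.18, 0.29} → pass.
EE (methods 2·3): 0.40 vs {0.16, 0.38} → pass.
1 of 6 fail.

1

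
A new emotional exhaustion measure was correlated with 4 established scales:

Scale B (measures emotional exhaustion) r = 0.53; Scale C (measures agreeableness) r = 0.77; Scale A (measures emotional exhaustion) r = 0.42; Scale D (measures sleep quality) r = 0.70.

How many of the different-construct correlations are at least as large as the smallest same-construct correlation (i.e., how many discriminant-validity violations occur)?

2

Convergent (same construct = emotional exhaustion): Scale B, Scale A.
Smallest convergent = 0.42. Discriminant values: 0.77, 0.70; count ≥ 0.42 → 2.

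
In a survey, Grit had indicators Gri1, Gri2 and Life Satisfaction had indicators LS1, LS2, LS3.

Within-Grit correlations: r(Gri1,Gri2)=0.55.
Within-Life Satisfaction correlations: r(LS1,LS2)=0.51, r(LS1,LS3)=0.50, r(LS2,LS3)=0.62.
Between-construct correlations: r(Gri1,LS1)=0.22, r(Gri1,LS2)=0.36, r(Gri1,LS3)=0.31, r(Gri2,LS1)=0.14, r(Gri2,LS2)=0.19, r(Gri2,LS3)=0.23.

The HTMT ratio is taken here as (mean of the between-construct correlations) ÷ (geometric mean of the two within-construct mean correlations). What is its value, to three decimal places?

0.442

Mean between = 1.45/6 = 0.2417.
Mean within-Gri = 0.55/1 = 0.5500; mean within-LS = 1.63/3 = 0.5433.
Geometric mean = √(0.5500 × 0.5433) = 0.5466.
HTMT = 0.2417 / 0.5466 = 0.442.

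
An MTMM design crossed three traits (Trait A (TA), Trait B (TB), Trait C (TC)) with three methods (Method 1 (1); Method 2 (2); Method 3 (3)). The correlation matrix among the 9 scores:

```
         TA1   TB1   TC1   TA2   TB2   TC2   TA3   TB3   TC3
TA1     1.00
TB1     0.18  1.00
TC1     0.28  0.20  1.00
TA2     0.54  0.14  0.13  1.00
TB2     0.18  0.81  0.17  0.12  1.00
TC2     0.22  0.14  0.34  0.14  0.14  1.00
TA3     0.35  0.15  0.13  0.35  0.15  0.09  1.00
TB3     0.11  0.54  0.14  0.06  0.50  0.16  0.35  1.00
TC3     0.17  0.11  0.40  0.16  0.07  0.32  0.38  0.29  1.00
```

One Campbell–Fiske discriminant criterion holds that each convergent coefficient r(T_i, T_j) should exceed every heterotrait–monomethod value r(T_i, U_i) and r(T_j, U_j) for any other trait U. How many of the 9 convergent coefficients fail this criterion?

Checking each validity diagonal entry against its comparison values:
TA (methods 1·2): 0.54 vs {0.18, 0.12, 0.28, 0.14} → pass.
TA (methods 1·3): 0.35 vs {0.18, 0.35, 0.28, 0.38} → fail.
TA (methods 2·3): 0.35 vs {0.12, 0.35, 0.14, 0.38} → fail.
TB (methods 1·2): 0.81 vs {0.18, 0.12, 0.20, 0.14} → pass.
TB (methods 1·3): 0.54 vs {0.18, 0.35, 0.20, 0.29} → pass.
TB (methods 2·3): 0.50 vs {0.12, 0.35, 0.14, 0.29} → pass.
TC (methods 1·2): 0.34 vs {0.28, 0.14, 0.20, 0.14} → pass.
TC (methods 1·3): 0.40 vs {0.28, 0.38, 0.20, 0.29} → pass.
TC (methods 2·3): 0.32 vs {0.14, 0.38, 0.14, 0.29} → fail.
3 of 9 fail.

3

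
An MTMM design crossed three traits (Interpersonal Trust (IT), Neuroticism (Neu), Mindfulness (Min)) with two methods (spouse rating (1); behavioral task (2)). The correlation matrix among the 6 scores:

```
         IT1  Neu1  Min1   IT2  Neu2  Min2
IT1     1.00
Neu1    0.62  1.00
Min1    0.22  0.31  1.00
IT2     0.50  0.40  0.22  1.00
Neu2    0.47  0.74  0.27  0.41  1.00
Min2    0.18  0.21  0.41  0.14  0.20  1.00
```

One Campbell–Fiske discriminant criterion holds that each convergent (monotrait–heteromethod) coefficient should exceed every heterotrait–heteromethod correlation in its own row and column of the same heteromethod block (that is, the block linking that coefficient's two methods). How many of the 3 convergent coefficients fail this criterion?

Checking each validity diagonal entry against its comparison values:
IT (methods 1·2): 0.50 vs {0.47, 0.40, 0.18, 0.22} → pass.
Neu (methods 1·2): 0.74 vs {0.40, 0.47, 0.21, 0.27} → pass.
Min (methods 1·2): 0.41 vs {0.22, 0.18, 0.27, 0.21} → pass.
0 of 3 fail.

0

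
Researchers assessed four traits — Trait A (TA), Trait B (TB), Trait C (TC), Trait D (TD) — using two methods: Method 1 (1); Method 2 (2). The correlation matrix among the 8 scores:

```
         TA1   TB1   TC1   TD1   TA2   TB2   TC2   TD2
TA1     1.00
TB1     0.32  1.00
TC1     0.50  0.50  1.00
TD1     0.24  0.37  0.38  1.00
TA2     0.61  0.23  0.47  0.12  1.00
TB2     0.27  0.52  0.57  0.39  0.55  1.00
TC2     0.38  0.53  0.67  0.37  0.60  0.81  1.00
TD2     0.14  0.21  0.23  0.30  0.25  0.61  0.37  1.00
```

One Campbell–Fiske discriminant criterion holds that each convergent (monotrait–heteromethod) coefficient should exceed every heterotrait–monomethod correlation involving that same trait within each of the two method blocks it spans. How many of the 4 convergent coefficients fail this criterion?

Each convergent coefficient versus the relevant comparison correlations:
TA (methods 1·2): 0.61 vs {0.32, 0.55, 0.50, 0.60, 0.24, 0.25} → pass.
TB (methods 1·2): 0.52 vs {0.32, 0.55, 0.50, 0.81, 0.37, 0.61} → fail.
TC (methods 1·2): 0.67 vs {0.50, 0.60, 0.50, 0.81, 0.38, 0.37} → fail.
TD (methods 1·2): 0.30 vs {0.24, 0.25, 0.37, 0.61, 0.38, 0.37} → fail.
3 of 4 fail.

3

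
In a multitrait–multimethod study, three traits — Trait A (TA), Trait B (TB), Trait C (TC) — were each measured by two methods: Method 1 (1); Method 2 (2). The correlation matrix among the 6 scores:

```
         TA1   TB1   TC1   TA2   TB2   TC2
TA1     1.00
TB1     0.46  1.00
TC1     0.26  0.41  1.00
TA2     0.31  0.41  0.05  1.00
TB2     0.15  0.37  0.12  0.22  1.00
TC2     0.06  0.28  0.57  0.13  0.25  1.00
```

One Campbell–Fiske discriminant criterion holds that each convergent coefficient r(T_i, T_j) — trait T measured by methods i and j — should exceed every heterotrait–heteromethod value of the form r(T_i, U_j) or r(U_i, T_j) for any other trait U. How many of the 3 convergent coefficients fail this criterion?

Each convergent coefficient versus the relevant comparison correlations:
TA (methods 1·2): 0.31 vs {0.15, 0.41, 0.06, 0.05} → fail.
TB (methods 1·2): 0.37 vs {0.41, 0.15, 0.28, 0.12} → fail.
TC (methods 1·2): 0.57 vs {0.05, 0.06, 0.12, 0.28} → pass.
2 of 3 fail.

2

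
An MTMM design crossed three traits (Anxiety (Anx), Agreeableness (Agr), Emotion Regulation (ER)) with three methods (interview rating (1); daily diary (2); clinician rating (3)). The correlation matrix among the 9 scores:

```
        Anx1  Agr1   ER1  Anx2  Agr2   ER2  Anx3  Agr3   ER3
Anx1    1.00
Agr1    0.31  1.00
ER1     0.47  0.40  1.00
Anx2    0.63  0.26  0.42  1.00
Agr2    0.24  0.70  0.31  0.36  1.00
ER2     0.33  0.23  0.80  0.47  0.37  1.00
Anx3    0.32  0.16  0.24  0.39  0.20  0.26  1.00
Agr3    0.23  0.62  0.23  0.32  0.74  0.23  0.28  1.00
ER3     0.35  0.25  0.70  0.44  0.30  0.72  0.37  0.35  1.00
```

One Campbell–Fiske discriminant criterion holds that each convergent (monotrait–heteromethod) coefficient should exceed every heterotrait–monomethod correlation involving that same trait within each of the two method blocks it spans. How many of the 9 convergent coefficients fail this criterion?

2

Convergent coefficients and their comparison sets:
Anx (methods 1·2): 0.63 vs {0.31, 0.36, 0.47, 0.47} → pass.
Anx (methods 1·3): 0.32 vs {0.31, 0.28, 0.47, 0.37} → fail.
Anx (methods 2·3): 0.39 vs {0.36, 0.28, 0.47, 0.37} → fail.
Agr (methods 1·2): 0.70 vs {0.31, 0.36, 0.40, 0.37} → pass.
Agr (methods 1·3): 0.62 vs {0.31, 0.28, 0.40, 0.35} → pass.
Agr (methods 2·3): 0.74 vs {0.36, 0.28, 0.37, 0.35} → pass.
ER (methods 1·2): 0.80 vs {0.47, 0.47, 0.40, 0.37} → pass.
ER (methods 1·3): 0.70 vs {0.47, 0.37, 0.40, 0.35} → pass.
ER (methods 2·3): 0.72 vs {0.47, 0.37, 0.37, 0.35} → pass.
2 of 9 fail.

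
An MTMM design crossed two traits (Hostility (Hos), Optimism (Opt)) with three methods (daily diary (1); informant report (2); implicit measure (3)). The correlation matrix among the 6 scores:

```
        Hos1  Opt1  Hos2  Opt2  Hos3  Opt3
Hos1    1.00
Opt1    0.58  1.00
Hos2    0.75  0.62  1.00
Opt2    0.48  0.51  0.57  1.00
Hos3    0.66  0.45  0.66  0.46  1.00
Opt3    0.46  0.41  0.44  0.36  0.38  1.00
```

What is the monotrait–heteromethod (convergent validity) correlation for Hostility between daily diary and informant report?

0.75

Same trait (Hos), different methods: r(Hos1, Hos2) = 0.75.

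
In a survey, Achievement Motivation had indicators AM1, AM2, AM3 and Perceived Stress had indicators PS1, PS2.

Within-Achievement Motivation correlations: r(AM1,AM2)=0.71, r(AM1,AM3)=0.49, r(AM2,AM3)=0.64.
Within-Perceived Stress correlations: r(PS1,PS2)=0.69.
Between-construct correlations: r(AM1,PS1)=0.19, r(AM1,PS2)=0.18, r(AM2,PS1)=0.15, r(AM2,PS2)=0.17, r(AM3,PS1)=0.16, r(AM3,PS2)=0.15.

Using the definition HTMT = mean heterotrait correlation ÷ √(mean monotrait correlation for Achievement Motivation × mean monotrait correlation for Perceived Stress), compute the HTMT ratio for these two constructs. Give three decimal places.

0.256

Mean heterotrait r = 1.00/6 = 0.1667.
Mean within-AM = 1.84/3 = 0.6133; mean within-PS = 0.69/1 = 0.6900.
Geometric mean = √(0.6133 × 0.6900) = 0.6505.
HTMT = 0.1667 / 0.6505 = 0.256.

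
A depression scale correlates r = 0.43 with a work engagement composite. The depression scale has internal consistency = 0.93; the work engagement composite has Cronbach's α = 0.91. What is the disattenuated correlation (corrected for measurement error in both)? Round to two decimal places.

0.47

r_true = r_obs / √(r_xx · r_yy) = 0.43 / √(0.93 × 0.91) = 0.43 / √0.8463 = 0.43 / 0.9199 ≈ 0.47.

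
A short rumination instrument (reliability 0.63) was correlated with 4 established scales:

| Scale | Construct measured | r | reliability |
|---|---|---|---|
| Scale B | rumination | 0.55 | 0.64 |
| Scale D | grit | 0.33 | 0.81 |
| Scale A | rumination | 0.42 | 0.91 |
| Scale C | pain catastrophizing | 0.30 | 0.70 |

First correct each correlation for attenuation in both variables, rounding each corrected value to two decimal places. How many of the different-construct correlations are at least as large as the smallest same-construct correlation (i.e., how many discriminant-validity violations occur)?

Disattenuated r (r / √(r_scale · r_new)):
  Scale B (conv): 0.55 / √(0.64·0.63) = 0.87
  Scale D (disc): 0.33 / √(0.81·0.63) = 0.46
  Scale A (conv): 0.42 / √(0.91·0.63) = 0.55
  Scale C (disc): 0.30 / √(0.70·0.63) = 0.45
Smallest convergent = 0.55. Discriminant values: 0.46, 0.45; count ≥ 0.55 → 0.

0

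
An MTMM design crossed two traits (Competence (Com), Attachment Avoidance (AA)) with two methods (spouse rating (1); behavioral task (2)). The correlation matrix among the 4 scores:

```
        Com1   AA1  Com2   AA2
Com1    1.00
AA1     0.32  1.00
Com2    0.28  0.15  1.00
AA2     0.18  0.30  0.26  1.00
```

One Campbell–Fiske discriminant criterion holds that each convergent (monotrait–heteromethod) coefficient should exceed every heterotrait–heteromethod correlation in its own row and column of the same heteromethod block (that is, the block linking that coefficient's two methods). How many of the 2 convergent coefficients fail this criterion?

Convergent coefficients and their comparison sets:
Com (methods 1·2): 0.28 vs {0.18, 0.15} → pass.
AA (methods 1·2): 0.30 vs {0.15, 0.18} → pass.
0 of 2 fail.

0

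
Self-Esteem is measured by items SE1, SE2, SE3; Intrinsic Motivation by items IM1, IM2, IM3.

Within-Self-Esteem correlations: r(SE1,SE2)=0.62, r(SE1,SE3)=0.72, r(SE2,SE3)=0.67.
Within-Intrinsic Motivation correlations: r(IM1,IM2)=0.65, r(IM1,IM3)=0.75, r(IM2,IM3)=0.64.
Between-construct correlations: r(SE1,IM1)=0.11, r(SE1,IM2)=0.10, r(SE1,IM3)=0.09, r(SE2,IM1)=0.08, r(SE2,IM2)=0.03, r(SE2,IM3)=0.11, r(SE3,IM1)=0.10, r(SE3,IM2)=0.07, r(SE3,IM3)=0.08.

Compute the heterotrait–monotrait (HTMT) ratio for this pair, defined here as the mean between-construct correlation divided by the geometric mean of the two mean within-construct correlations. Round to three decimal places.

Mean heterotrait r = 0.77/9 = 0.0856.
Mean within-SE = 2.01/3 = 0.6700; mean within-IM = 2.04/3 = 0.6800.
Geometric mean = √(0.6700 × 0.6800) = 0.6750.
HTMT = 0.0856 / 0.6750 = 0.127.

0.127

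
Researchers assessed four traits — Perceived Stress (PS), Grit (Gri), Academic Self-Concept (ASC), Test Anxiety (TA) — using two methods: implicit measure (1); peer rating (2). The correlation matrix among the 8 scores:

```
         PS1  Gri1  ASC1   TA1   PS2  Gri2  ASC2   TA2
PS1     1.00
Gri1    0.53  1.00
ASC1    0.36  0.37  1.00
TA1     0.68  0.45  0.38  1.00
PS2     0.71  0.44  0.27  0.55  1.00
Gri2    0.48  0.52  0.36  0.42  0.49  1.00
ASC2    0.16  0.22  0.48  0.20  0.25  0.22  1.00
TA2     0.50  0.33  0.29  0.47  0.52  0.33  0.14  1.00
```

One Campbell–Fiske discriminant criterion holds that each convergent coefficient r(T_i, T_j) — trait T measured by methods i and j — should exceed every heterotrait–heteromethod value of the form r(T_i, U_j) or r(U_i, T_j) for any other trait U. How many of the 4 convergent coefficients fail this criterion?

1

Convergent coefficients and their comparison sets:
PS (methods 1·2): 0.71 vs {0.48, 0.44, 0.16, 0.27, 0.50, 0.55} → pass.
Gri (methods 1·2): 0.52 vs {0.44, 0.48, 0.22, 0.36, 0.33, 0.42} → pass.
ASC (methods 1·2): 0.48 vs {0.27, 0.16, 0.36, 0.22, 0.29, 0.20} → pass.
TA (methods 1·2): 0.47 vs {0.55, 0.50, 0.42, 0.33, 0.20, 0.29} → fail.
1 of 4 fail.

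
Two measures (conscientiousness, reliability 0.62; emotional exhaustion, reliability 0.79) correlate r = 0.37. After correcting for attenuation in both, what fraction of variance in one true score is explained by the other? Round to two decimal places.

0.28

Disattenuated r = 0.37 / √(0.62 × 0.79) = 0.37 / 0.6999 = 0.5286.
Shared true-score variance = 0.5286² = 0.2794 ≈ 0.28.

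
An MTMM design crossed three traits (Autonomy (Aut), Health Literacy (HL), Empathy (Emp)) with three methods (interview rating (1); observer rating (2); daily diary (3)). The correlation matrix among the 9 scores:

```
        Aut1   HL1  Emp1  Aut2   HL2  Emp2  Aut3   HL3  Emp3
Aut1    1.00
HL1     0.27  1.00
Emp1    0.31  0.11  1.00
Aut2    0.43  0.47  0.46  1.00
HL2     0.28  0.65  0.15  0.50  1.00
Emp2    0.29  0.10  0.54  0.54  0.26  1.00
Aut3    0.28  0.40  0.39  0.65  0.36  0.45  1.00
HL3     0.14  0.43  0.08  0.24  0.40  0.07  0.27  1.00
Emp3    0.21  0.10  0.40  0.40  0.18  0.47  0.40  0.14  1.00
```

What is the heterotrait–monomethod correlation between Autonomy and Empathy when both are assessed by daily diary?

0.40

Different traits, same method: r(Aut3, Emp3) = 0.40.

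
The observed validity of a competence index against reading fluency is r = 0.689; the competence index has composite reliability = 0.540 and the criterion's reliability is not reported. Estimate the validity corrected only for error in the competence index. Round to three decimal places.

Single correction: r_c = r_obs / √r_xx = 0.689 / √0.540 = 0.689 / 0.7348 ≈ 0.938.

0.938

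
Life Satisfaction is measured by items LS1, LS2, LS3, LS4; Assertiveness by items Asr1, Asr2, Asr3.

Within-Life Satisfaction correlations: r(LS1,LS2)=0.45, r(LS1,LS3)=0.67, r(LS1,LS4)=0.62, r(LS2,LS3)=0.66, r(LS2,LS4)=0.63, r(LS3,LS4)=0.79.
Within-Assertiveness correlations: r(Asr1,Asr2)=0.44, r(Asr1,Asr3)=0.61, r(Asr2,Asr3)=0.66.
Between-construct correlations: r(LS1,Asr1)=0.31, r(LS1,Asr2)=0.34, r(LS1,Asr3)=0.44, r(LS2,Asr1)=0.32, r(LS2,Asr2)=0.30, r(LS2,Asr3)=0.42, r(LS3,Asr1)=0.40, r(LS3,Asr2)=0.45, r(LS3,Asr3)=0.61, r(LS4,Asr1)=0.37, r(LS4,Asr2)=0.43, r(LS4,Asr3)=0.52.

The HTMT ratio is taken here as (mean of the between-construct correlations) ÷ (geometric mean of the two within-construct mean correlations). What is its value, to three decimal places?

Mean between = 4.91/12 = 0.4092.
Mean within-LS = 3.82/6 = 0.6367; mean within-Asr = 1.71/3 = 0.5700.
Geometric mean = √(0.6367 × 0.5700) = 0.6024.
HTMT = 0.4092 / 0.6024 = 0.679.

0.679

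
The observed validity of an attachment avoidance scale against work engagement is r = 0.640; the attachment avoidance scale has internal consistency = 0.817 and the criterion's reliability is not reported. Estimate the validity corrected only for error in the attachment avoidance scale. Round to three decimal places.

0.708

Single correction: r_c = r_obs / √r_xx = 0.640 / √0.817 = 0.640 / 0.9039 ≈ 0.708.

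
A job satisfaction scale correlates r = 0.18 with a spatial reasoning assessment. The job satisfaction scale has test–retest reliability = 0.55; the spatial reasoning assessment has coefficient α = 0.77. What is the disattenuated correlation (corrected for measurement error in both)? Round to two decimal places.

r_true = r_obs / √(r_xx · r_yy) = 0.18 / √(0.55 × 0.77) = 0.18 / √0.4235 = 0.18 / 0.6508 ≈ 0.28.

0.28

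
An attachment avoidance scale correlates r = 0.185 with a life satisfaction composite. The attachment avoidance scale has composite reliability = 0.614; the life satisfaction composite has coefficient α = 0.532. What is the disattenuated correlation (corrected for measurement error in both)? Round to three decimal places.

0.324

r_true = r_obs / √(r_xx · r_yy) = 0.185 / √(0.614 × 0.532) = 0.185 / √0.326648 = 0.185 / 0.5715 ≈ 0.324.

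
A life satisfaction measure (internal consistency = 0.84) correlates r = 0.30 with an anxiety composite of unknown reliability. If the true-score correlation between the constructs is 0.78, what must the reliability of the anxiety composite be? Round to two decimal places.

0.18

r_true = r_obs / √(r_xx · r_yy) ⇒ 0.78 = 0.30 / √(0.84 · r_yy).
√(0.84 · r_yy) = 0.30 / 0.78 = 0.3846; 0.84 · r_yy = 0.1479; r_yy = 0.1479 / 0.84 ≈ 0.18.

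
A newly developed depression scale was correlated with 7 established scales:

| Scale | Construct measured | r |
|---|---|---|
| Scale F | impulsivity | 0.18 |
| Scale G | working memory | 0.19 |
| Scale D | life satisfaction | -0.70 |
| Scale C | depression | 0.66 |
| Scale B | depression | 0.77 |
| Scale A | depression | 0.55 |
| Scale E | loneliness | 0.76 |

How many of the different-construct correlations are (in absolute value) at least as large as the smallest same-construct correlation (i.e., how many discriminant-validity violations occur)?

2

Convergent (same construct = depression): Scale C, Scale B, Scale A.
Smallest convergent = 0.55. Discriminant |r|: 0.18, 0.19, 0.70, 0.76; count ≥ 0.55 → 2.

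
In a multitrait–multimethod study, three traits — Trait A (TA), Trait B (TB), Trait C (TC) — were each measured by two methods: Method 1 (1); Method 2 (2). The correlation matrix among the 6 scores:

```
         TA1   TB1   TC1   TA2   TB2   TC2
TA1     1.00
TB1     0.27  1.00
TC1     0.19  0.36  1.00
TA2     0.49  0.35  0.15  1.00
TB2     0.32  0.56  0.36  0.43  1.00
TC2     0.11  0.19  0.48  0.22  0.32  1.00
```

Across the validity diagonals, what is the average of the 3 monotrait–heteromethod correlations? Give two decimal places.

0.51

Convergent values: 0.49, 0.56, 0.48; mean = 1.53/3 = 0.51.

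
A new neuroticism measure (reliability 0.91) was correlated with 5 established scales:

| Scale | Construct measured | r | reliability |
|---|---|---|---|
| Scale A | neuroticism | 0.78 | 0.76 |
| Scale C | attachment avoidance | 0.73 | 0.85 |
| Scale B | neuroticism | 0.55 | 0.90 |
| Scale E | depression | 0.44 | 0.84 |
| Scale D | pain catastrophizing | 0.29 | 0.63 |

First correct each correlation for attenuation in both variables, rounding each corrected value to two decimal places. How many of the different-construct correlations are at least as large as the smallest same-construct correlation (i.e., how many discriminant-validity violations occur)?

1

Disattenuated r (r / √(r_scale · r_new)):
  Scale A (conv): 0.78 / √(0.76·0.91) = 0.94
  Scale C (disc): 0.73 / √(0.85·0.91) = 0.83
  Scale B (conv): 0.55 / √(0.90·0.91) = 0.61
  Scale E (disc): 0.44 / √(0.84·0.91) = 0.50
  Scale D (disc): 0.29 / √(0.63·0.91) = 0.38
Smallest convergent = 0.61. Discriminant values: 0.83, 0.50, 0.38; count ≥ 0.61 → 1.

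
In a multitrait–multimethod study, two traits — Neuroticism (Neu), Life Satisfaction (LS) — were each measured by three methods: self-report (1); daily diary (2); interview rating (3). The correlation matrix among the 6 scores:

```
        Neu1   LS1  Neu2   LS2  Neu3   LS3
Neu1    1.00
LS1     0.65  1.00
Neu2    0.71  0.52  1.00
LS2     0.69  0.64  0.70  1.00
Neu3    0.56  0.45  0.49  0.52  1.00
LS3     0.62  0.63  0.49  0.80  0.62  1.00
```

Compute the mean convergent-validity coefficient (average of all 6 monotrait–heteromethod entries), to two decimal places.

Convergent values: 0.71, 0.56, 0.49, 0.64, 0.63, 0.80; mean = 3.83/6 = 0.64.

0.64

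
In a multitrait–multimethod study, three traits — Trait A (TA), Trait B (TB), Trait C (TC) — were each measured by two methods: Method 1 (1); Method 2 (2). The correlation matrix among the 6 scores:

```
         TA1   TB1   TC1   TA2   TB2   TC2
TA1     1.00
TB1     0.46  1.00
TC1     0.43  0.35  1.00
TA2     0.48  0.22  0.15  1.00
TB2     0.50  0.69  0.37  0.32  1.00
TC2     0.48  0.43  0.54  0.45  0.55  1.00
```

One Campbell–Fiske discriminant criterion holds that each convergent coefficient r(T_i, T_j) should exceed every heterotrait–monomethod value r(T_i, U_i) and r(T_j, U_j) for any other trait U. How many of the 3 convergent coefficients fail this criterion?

1

Checking each validity diagonal entry against its comparison values:
TA (methods 1·2): 0.48 vs {0.46, 0.32, 0.43, 0.45} → pass.
TB (methods 1·2): 0.69 vs {0.46, 0.32, 0.35, 0.55} → pass.
TC (methods 1·2): 0.54 vs {0.43, 0.45, 0.35, 0.55} → fail.
1 of 3 fail.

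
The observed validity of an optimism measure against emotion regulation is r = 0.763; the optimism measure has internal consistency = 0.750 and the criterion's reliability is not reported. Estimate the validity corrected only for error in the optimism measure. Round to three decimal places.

0.881

Single correction: r_c = r_obs / √r_xx = 0.763 / √0.750 = 0.763 / 0.8660 ≈ 0.881.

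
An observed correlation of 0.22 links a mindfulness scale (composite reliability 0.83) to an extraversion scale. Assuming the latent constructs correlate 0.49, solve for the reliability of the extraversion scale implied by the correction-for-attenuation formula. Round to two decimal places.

r_true = r_obs / √(r_xx · r_yy) ⇒ 0.49 = 0.22 / √(0.83 · r_yy).
√(0.83 · r_yy) = 0.22 / 0.49 = 0.4490; 0.83 · r_yy = 0.2016; r_yy = 0.2016 / 0.83 ≈ 0.24.

0.24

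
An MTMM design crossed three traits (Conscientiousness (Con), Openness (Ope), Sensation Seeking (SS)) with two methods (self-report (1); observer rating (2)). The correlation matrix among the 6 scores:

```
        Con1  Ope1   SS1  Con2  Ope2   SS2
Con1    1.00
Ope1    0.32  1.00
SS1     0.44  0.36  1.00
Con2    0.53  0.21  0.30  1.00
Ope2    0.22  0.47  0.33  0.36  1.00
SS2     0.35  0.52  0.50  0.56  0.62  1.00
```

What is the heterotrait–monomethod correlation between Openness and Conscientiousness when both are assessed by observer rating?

0.36

Different traits, same method: r(Ope2, Con2) = 0.36.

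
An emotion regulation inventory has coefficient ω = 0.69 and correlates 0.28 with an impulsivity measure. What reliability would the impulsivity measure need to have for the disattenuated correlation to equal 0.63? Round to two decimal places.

0.29

r_true = r_obs / √(r_xx · r_yy) ⇒ 0.63 = 0.28 / √(0.69 · r_yy).
√(0.69 · r_yy) = 0.28 / 0.63 = 0.4444; 0.69 · r_yy = 0.1975; r_yy = 0.1975 / 0.69 ≈ 0.29.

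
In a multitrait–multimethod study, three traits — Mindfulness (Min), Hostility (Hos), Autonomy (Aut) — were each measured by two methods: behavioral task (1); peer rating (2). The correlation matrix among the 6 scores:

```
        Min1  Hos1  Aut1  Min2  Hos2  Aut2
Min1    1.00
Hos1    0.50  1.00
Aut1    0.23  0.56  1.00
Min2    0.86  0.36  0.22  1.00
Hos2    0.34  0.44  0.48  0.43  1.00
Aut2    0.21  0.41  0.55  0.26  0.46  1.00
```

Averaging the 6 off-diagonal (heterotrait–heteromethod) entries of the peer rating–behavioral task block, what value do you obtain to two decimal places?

0.34

HTHM values (method 2 × method 1): 0.36, 0.22, 0.34, 0.48, 0.21, 0.41; mean = 2.02/6 = 0.34.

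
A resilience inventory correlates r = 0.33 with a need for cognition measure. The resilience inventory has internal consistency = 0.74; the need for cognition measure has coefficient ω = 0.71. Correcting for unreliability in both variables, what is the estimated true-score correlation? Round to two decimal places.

0.46

r_true = r_obs / √(r_xx · r_yy) = 0.33 / √(0.74 × 0.71) = 0.33 / √0.5254 = 0.33 / 0.7248 ≈ 0.46.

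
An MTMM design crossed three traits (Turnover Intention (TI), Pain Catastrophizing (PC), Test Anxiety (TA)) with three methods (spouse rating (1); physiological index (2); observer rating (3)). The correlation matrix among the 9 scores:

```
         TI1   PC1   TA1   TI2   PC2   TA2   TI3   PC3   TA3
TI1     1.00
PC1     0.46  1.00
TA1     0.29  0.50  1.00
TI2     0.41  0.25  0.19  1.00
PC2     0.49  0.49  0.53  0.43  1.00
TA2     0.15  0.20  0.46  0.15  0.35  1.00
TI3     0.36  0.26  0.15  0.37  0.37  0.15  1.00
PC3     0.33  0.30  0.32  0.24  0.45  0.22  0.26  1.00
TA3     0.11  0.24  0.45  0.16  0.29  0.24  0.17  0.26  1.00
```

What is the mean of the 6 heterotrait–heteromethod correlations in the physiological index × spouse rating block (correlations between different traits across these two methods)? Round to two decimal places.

HTHM values (method 2 × method 1): 0.25, 0.19, 0.49, 0.53, 0.15, 0.20; mean = 1.81/6 = 0.30.

0.30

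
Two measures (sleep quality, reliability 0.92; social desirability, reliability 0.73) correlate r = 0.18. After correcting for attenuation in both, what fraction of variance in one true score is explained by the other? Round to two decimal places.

0.05

Disattenuated r = 0.18 / √(0.92 × 0.73) = 0.18 / 0.8195 = 0.2196.
Shared true-score variance = 0.2196² = 0.0482 ≈ 0.05.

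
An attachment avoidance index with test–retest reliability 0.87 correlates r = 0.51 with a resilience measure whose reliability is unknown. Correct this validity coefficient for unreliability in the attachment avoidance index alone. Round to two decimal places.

Single correction: r_c = r_obs / √r_xx = 0.51 / √0.87 = 0.51 / 0.9327 ≈ 0.55.

0.55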